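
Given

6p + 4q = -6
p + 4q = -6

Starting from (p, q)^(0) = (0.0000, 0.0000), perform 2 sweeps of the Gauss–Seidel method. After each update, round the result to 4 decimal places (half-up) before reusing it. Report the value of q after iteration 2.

Iteration 1:
  p = (-6 - (4)·0.0000) / (6) = -1.0000
  q = (-6 - (1)·-1.0000) / (4) = -1.2500
Iteration 2:
  p = (-6 - (4)·-1.2500) / (6) = -0.1667
  q = (-6 - (1)·-0.1667) / (4) = -1.4583

-1.4583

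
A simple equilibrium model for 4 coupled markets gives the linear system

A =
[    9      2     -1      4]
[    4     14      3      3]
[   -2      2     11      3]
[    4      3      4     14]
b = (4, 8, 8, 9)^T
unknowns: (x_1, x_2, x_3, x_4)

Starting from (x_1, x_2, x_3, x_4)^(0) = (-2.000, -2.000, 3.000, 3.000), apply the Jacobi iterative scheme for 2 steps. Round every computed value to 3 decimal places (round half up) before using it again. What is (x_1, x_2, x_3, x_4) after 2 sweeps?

Iteration 1:
  x_1 = (4 - (2)·-2.000 - (-1)·3.000 - (4)·3.000) / (9) = -0.111
  x_2 = (8 - (4)·-2.000 - (3)·3.000 - (3)·3.000) / (14) = -0.143
  x_3 = (8 - (-2)·-2.000 - (2)·-2.000 - (3)·3.000) / (11) = -0.091
  x_4 = (9 - (4)·-2.000 - (3)·-2.000 - (4)·3.000) / (14) = 0.786
Iteration 2:
  x_1 = (4 - (2)·-0.143 - (-1)·-0.091 - (4)·0.786) / (9) = 0.117
  x_2 = (8 - (4)·-0.111 - (3)·-0.091 - (3)·0.786) / (14) = 0.454
  x_3 = (8 - (-2)·-0.111 - (2)·-0.143 - (3)·0.786) / (11) = 0.519
  x_4 = (9 - (4)·-0.111 - (3)·-0.143 - (4)·-0.091) / (14) = 0.731

(0.117, 0.454, 0.519, 0.731)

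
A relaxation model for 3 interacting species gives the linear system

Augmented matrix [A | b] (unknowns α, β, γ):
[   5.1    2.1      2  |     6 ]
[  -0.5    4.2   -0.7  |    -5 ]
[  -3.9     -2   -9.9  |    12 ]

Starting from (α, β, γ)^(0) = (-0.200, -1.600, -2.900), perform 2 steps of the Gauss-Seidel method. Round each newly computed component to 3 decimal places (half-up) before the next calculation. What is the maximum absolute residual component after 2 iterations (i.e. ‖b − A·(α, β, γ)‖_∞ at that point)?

Iteration 1:
  α = (6 - (2.1)·-1.600 - (2)·-2.900) / (5.1) = 2.973
  β = (-5 - (-0.5)·2.973 - (-0.7)·-2.900) / (4.2) = -1.320
  γ = (12 - (-3.9)·2.973 - (-2)·-1.320) / (-9.9) = -2.117
Iteration 2:
  α = (6 - (2.1)·-1.320 - (2)·-2.117) / (5.1) = 2.550
  β = (-5 - (-0.5)·2.550 - (-0.7)·-2.117) / (4.2) = -1.240
  γ = (12 - (-3.9)·2.550 - (-2)·-1.240) / (-9.9) = -1.966
Residual b − A·x = (-0.469, 0.107, 0.002); ∞-norm = 0.469

0.469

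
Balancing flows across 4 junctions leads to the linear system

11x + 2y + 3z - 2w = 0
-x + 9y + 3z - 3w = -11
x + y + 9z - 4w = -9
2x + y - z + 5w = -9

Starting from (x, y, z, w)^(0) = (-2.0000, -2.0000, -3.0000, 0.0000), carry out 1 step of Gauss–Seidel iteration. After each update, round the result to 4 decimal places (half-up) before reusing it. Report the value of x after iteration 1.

Iteration 1:
  x = (0 - (2)·-2.0000 - (3)·-3.0000 - (-2)·0.0000) / (11) = 1.1818
  y = (-11 - (-1)·1.1818 - (3)·-3.0000 - (-3)·0.0000) / (9) = -0.0909
  z = (-9 - (1)·1.1818 - (1)·-0.0909 - (-4)·0.0000) / (9) = -1.1212
  w = (-9 - (2)·1.1818 - (1)·-0.0909 - (-1)·-1.1212) / (5) = -2.4788

1.1818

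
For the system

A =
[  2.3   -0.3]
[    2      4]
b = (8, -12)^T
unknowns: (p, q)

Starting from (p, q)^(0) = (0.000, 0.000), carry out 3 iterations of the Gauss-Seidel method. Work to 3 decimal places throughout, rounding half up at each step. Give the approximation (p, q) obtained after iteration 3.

(2.900, -4.450)

Iteration 1:
  p = (8 - (-0.3)·0.000) / (2.3) = 3.478
  q = (-12 - (2)·3.478) / (4) = -4.739
Iteration 2:
  p = (8 - (-0.3)·-4.739) / (2.3) = 2.860
  q = (-12 - (2)·2.860) / (4) = -4.430
Iteration 3:
  p = (8 - (-0.3)·-4.430) / (2.3) = 2.900
  q = (-12 - (2)·2.900) / (4) = -4.450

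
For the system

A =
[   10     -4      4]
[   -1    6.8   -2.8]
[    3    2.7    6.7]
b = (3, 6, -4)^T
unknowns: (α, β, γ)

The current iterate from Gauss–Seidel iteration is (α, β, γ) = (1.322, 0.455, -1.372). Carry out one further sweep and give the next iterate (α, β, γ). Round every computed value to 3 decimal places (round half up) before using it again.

One sweep:
  α = (3 - (-4)·0.455 - (4)·-1.372) / (10) = 1.031
  β = (6 - (-1)·1.031 - (-2.8)·-1.372) / (6.8) = 0.469
  γ = (-4 - (3)·1.031 - (2.7)·0.469) / (6.7) = -1.248

(1.031, 0.469, -1.248)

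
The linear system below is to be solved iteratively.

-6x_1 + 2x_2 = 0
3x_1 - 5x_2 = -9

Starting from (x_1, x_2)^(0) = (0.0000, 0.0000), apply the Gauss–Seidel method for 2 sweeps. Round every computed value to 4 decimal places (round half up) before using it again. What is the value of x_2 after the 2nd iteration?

2.1600

Iteration 1:
  x_1 = (0 - (2)·0.0000) / (-6) = 0.0000
  x_2 = (-9 - (3)·0.0000) / (-5) = 1.8000
Iteration 2:
  x_1 = (0 - (2)·1.8000) / (-6) = 0.6000
  x_2 = (-9 - (3)·0.6000) / (-5) = 2.1600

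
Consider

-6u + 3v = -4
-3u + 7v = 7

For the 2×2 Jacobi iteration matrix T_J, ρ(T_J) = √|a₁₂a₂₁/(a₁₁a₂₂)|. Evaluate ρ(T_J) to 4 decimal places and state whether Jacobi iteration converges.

0.4629

a₁₂a₂₁/(a₁₁a₂₂) = (3)·(-3) / ((-6)·(7)) = 0.214286
ρ = √|0.214286| = √0.214286 = 0.4629
ρ < 1, so Jacobi converges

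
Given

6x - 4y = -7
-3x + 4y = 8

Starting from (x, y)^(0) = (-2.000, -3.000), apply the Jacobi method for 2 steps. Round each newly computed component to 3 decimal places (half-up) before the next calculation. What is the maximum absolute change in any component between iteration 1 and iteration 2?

2.334

Iteration 1:
  x = (-7 - (-4)·-3.000) / (6) = -3.167
  y = (8 - (-3)·-2.000) / (4) = 0.500
Iteration 2:
  x = (-7 - (-4)·0.500) / (6) = -0.833
  y = (8 - (-3)·-3.167) / (4) = -0.375
Change: (2.334, -0.875) → max |·| = 2.334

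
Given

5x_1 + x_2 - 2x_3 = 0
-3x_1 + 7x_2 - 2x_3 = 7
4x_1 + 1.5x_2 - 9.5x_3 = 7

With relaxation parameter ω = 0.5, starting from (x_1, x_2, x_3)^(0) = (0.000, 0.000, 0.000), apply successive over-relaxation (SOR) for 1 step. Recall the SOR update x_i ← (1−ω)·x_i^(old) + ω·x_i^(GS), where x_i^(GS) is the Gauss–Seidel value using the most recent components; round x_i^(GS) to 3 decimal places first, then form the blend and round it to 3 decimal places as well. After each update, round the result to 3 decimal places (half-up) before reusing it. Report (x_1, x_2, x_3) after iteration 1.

Iteration 1:
  x_1: GS value = (0 - (1)·0.000 - (-2)·0.000) / (5) = 0.000;  x_1 ← (1−ω)·0.000 + ω·0.000 = 0.000
  x_2: GS value = (7 - (-3)·0.000 - (-2)·0.000) / (7) = 1.000;  x_2 ← (1−ω)·0.000 + ω·1.000 = 0.500
  x_3: GS value = (7 - (4)·0.000 - (1.5)·0.500) / (-9.5) = -0.658;  x_3 ← (1−ω)·0.000 + ω·-0.658 = -0.329

(0.000, 0.500, -0.329)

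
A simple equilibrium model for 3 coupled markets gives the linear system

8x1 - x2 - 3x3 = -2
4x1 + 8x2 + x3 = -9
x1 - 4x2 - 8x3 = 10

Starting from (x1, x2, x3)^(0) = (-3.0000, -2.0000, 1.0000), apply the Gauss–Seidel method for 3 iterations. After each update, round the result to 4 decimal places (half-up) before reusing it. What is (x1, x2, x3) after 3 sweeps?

(-0.7045, -0.6511, -1.0125)

Iteration 1:
  x1 = (-2 - (-1)·-2.0000 - (-3)·1.0000) / (8) = -0.1250
  x2 = (-9 - (4)·-0.1250 - (1)·1.0000) / (8) = -1.1875
  x3 = (10 - (1)·-0.1250 - (-4)·-1.1875) / (-8) = -0.6719
Iteration 2:
  x1 = (-2 - (-1)·-1.1875 - (-3)·-0.6719) / (8) = -0.6504
  x2 = (-9 - (4)·-0.6504 - (1)·-0.6719) / (8) = -0.7158
  x3 = (10 - (1)·-0.6504 - (-4)·-0.7158) / (-8) = -0.9734
Iteration 3:
  x1 = (-2 - (-1)·-0.7158 - (-3)·-0.9734) / (8) = -0.7045
  x2 = (-9 - (4)·-0.7045 - (1)·-0.9734) / (8) = -0.6511
  x3 = (10 - (1)·-0.7045 - (-4)·-0.6511) / (-8) = -1.0125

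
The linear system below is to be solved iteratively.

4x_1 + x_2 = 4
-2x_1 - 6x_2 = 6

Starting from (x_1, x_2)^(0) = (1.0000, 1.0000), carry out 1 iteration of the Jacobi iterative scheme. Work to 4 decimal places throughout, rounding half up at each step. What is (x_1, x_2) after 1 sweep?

(0.7500, -1.3333)

Iteration 1:
  x_1 = (4 - (1)·1.0000) / (4) = 0.7500
  x_2 = (6 - (-2)·1.0000) / (-6) = -1.3333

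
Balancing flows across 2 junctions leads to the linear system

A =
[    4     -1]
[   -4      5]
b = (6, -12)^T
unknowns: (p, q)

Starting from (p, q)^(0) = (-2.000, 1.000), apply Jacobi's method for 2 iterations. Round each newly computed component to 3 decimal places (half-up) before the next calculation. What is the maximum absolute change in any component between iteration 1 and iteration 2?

3.000

Iteration 1:
  p = (6 - (-1)·1.000) / (4) = 1.750
  q = (-12 - (-4)·-2.000) / (5) = -4.000
Iteration 2:
  p = (6 - (-1)·-4.000) / (4) = 0.500
  q = (-12 - (-4)·1.750) / (5) = -1.000
Change: (-1.250, 3.000) → max |·| = 3.000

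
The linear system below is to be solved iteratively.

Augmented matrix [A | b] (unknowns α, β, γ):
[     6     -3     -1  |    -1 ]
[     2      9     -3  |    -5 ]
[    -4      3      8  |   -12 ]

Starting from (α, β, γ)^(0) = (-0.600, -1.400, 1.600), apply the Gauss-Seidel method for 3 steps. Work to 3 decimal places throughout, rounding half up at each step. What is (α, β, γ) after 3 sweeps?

Iteration 1:
  α = (-1 - (-3)·-1.400 - (-1)·1.600) / (6) = -0.600
  β = (-5 - (2)·-0.600 - (-3)·1.600) / (9) = 0.111
  γ = (-12 - (-4)·-0.600 - (3)·0.111) / (8) = -1.842
Iteration 2:
  α = (-1 - (-3)·0.111 - (-1)·-1.842) / (6) = -0.418
  β = (-5 - (2)·-0.418 - (-3)·-1.842) / (9) = -1.077
  γ = (-12 - (-4)·-0.418 - (3)·-1.077) / (8) = -1.305
Iteration 3:
  α = (-1 - (-3)·-1.077 - (-1)·-1.305) / (6) = -0.923
  β = (-5 - (2)·-0.923 - (-3)·-1.305) / (9) = -0.785
  γ = (-12 - (-4)·-0.923 - (3)·-0.785) / (8) = -1.667

(-0.923, -0.785, -1.667)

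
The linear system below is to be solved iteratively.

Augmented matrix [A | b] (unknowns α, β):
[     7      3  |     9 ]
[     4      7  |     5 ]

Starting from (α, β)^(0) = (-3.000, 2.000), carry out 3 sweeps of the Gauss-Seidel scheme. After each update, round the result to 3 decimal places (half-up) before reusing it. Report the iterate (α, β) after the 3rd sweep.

Iteration 1:
  α = (9 - (3)·2.000) / (7) = 0.429
  β = (5 - (4)·0.429) / (7) = 0.469
Iteration 2:
  α = (9 - (3)·0.469) / (7) = 1.085
  β = (5 - (4)·1.085) / (7) = 0.094
Iteration 3:
  α = (9 - (3)·0.094) / (7) = 1.245
  β = (5 - (4)·1.245) / (7) = 0.003

(1.245, 0.003)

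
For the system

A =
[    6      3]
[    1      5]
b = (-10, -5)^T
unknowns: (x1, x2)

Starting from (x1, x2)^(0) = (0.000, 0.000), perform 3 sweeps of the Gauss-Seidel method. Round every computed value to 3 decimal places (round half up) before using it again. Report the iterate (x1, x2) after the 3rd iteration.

(-1.300, -0.740)

Iteration 1:
  x1 = (-10 - (3)·0.000) / (6) = -1.667
  x2 = (-5 - (1)·-1.667) / (5) = -0.667
Iteration 2:
  x1 = (-10 - (3)·-0.667) / (6) = -1.333
  x2 = (-5 - (1)·-1.333) / (5) = -0.733
Iteration 3:
  x1 = (-10 - (3)·-0.733) / (6) = -1.300
  x2 = (-5 - (1)·-1.300) / (5) = -0.740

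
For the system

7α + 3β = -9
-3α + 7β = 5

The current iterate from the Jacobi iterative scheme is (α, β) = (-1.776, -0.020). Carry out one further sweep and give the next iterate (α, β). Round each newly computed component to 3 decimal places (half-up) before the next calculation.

(-1.277, -0.047)

One sweep:
  α = (-9 - (3)·-0.020) / (7) = -1.277
  β = (5 - (-3)·-1.776) / (7) = -0.047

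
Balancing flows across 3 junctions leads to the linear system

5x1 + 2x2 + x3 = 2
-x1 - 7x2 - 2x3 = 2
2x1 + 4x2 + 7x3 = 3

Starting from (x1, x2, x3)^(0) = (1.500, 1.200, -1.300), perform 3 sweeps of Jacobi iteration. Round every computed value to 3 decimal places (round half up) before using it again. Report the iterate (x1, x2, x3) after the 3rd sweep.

Iteration 1:
  x1 = (2 - (2)·1.200 - (1)·-1.300) / (5) = 0.180
  x2 = (2 - (-1)·1.500 - (-2)·-1.300) / (-7) = -0.129
  x3 = (3 - (2)·1.500 - (4)·1.200) / (7) = -0.686
Iteration 2:
  x1 = (2 - (2)·-0.129 - (1)·-0.686) / (5) = 0.589
  x2 = (2 - (-1)·0.180 - (-2)·-0.686) / (-7) = -0.115
  x3 = (3 - (2)·0.180 - (4)·-0.129) / (7) = 0.451
Iteration 3:
  x1 = (2 - (2)·-0.115 - (1)·0.451) / (5) = 0.356
  x2 = (2 - (-1)·0.589 - (-2)·0.451) / (-7) = -0.499
  x3 = (3 - (2)·0.589 - (4)·-0.115) / (7) = 0.326

(0.356, -0.499, 0.326)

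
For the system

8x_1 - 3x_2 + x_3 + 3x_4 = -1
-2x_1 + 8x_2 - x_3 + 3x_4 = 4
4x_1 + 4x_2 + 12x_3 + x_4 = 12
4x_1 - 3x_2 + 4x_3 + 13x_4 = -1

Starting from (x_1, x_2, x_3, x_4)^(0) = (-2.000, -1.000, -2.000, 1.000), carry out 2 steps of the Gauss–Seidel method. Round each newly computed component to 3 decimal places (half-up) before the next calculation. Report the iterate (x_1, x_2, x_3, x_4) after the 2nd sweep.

(-0.261, 0.709, 0.878, -0.103)

Iteration 1:
  x_1 = (-1 - (-3)·-1.000 - (1)·-2.000 - (3)·1.000) / (8) = -0.625
  x_2 = (4 - (-2)·-0.625 - (-1)·-2.000 - (3)·1.000) / (8) = -0.281
  x_3 = (12 - (4)·-0.625 - (4)·-0.281 - (1)·1.000) / (12) = 1.219
  x_4 = (-1 - (4)·-0.625 - (-3)·-0.281 - (4)·1.219) / (13) = -0.325
Iteration 2:
  x_1 = (-1 - (-3)·-0.281 - (1)·1.219 - (3)·-0.325) / (8) = -0.261
  x_2 = (4 - (-2)·-0.261 - (-1)·1.219 - (3)·-0.325) / (8) = 0.709
  x_3 = (12 - (4)·-0.261 - (4)·0.709 - (1)·-0.325) / (12) = 0.878
  x_4 = (-1 - (4)·-0.261 - (-3)·0.709 - (4)·0.878) / (13) = -0.103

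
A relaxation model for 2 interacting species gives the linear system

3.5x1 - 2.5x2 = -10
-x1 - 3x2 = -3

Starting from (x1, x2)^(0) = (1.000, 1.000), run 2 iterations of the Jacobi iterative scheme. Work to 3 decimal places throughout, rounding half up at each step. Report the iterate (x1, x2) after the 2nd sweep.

Iteration 1:
  x1 = (-10 - (-2.5)·1.000) / (3.5) = -2.143
  x2 = (-3 - (-1)·1.000) / (-3) = 0.667
Iteration 2:
  x1 = (-10 - (-2.5)·0.667) / (3.5) = -2.381
  x2 = (-3 - (-1)·-2.143) / (-3) = 1.714

(-2.381, 1.714)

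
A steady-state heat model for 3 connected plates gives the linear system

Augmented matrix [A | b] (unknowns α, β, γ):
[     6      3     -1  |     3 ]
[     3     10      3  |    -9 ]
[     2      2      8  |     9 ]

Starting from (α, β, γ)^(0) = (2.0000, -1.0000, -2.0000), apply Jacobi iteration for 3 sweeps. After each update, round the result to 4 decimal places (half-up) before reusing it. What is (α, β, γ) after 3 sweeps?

(1.3785, -1.5837, 1.1917)

Iteration 1:
  α = (3 - (3)·-1.0000 - (-1)·-2.0000) / (6) = 0.6667
  β = (-9 - (3)·2.0000 - (3)·-2.0000) / (10) = -0.9000
  γ = (9 - (2)·2.0000 - (2)·-1.0000) / (8) = 0.8750
Iteration 2:
  α = (3 - (3)·-0.9000 - (-1)·0.8750) / (6) = 1.0958
  β = (-9 - (3)·0.6667 - (3)·0.8750) / (10) = -1.3625
  γ = (9 - (2)·0.6667 - (2)·-0.9000) / (8) = 1.1833
Iteration 3:
  α = (3 - (3)·-1.3625 - (-1)·1.1833) / (6) = 1.3785
  β = (-9 - (3)·1.0958 - (3)·1.1833) / (10) = -1.5837
  γ = (9 - (2)·1.0958 - (2)·-1.3625) / (8) = 1.1917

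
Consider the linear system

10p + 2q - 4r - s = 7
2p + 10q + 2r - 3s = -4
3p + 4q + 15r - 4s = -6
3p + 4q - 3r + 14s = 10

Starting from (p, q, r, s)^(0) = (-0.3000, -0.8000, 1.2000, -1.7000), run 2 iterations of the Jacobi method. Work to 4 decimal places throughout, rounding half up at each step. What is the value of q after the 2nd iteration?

-0.1387

Iteration 1:
  p = (7 - (2)·-0.8000 - (-4)·1.2000 - (-1)·-1.7000) / (10) = 1.1700
  q = (-4 - (2)·-0.3000 - (2)·1.2000 - (-3)·-1.7000) / (10) = -1.0900
  r = (-6 - (3)·-0.3000 - (4)·-0.8000 - (-4)·-1.7000) / (15) = -0.5800
  s = (10 - (3)·-0.3000 - (4)·-0.8000 - (-3)·1.2000) / (14) = 1.2643
Iteration 2:
  p = (7 - (2)·-1.0900 - (-4)·-0.5800 - (-1)·1.2643) / (10) = 0.8124
  q = (-4 - (2)·1.1700 - (2)·-0.5800 - (-3)·1.2643) / (10) = -0.1387
  r = (-6 - (3)·1.1700 - (4)·-1.0900 - (-4)·1.2643) / (15) = -0.0062
  s = (10 - (3)·1.1700 - (4)·-1.0900 - (-3)·-0.5800) / (14) = 0.6507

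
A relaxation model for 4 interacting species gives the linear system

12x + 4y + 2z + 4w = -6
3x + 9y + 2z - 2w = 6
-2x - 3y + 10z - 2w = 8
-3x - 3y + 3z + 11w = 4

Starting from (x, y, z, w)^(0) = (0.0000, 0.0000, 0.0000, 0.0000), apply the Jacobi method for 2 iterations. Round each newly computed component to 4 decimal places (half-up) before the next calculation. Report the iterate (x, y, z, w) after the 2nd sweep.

Iteration 1:
  x = (-6 - (4)·0.0000 - (2)·0.0000 - (4)·0.0000) / (12) = -0.5000
  y = (6 - (3)·0.0000 - (2)·0.0000 - (-2)·0.0000) / (9) = 0.6667
  z = (8 - (-2)·0.0000 - (-3)·0.0000 - (-2)·0.0000) / (10) = 0.8000
  w = (4 - (-3)·0.0000 - (-3)·0.0000 - (3)·0.0000) / (11) = 0.3636
Iteration 2:
  x = (-6 - (4)·0.6667 - (2)·0.8000 - (4)·0.3636) / (12) = -0.9768
  y = (6 - (3)·-0.5000 - (2)·0.8000 - (-2)·0.3636) / (9) = 0.7364
  z = (8 - (-2)·-0.5000 - (-3)·0.6667 - (-2)·0.3636) / (10) = 0.9727
  w = (4 - (-3)·-0.5000 - (-3)·0.6667 - (3)·0.8000) / (11) = 0.1909

(-0.9768, 0.7364, 0.9727, 0.1909)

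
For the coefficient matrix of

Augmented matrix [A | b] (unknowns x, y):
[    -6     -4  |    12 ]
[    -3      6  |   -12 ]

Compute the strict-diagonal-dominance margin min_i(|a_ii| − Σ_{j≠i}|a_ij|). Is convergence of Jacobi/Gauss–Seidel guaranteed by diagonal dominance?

2

row 1: |-6| − (4) = 2
row 2: |6| − (3) = 3
minimum over rows = 2 → strictly diagonally dominant (convergence guaranteed)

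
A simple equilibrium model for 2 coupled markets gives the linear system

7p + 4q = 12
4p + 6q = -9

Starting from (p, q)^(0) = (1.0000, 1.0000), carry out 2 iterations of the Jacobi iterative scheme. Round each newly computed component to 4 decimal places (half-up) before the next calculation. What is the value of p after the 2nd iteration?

2.9524

Iteration 1:
  p = (12 - (4)·1.0000) / (7) = 1.1429
  q = (-9 - (4)·1.0000) / (6) = -2.1667
Iteration 2:
  p = (12 - (4)·-2.1667) / (7) = 2.9524
  q = (-9 - (4)·1.1429) / (6) = -2.2619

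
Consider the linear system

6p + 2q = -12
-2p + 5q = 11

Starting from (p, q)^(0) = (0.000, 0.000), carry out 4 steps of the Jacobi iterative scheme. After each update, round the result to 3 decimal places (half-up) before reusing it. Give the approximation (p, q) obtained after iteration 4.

Iteration 1:
  p = (-12 - (2)·0.000) / (6) = -2.000
  q = (11 - (-2)·0.000) / (5) = 2.200
Iteration 2:
  p = (-12 - (2)·2.200) / (6) = -2.733
  q = (11 - (-2)·-2.000) / (5) = 1.400
Iteration 3:
  p = (-12 - (2)·1.400) / (6) = -2.467
  q = (11 - (-2)·-2.733) / (5) = 1.107
Iteration 4:
  p = (-12 - (2)·1.107) / (6) = -2.369
  q = (11 - (-2)·-2.467) / (5) = 1.213

(-2.369, 1.213)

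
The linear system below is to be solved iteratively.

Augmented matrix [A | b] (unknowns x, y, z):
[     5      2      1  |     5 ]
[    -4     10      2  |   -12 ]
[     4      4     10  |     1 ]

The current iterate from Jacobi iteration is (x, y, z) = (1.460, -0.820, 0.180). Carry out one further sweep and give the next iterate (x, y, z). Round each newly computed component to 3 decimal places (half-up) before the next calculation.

(1.292, -0.652, -0.156)

One sweep:
  x = (5 - (2)·-0.820 - (1)·0.180) / (5) = 1.292
  y = (-12 - (-4)·1.460 - (2)·0.180) / (10) = -0.652
  z = (1 - (4)·1.460 - (4)·-0.820) / (10) = -0.156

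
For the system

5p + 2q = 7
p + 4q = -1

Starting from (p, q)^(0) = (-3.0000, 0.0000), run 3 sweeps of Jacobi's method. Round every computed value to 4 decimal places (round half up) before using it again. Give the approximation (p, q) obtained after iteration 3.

Iteration 1:
  p = (7 - (2)·0.0000) / (5) = 1.4000
  q = (-1 - (1)·-3.0000) / (4) = 0.5000
Iteration 2:
  p = (7 - (2)·0.5000) / (5) = 1.2000
  q = (-1 - (1)·1.4000) / (4) = -0.6000
Iteration 3:
  p = (7 - (2)·-0.6000) / (5) = 1.6400
  q = (-1 - (1)·1.2000) / (4) = -0.5500

(1.6400, -0.5500)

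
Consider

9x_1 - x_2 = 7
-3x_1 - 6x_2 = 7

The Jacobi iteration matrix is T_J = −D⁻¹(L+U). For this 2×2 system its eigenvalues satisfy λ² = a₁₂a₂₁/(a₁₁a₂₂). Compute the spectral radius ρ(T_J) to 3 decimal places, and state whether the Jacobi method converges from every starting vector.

0.236

a₁₂a₂₁/(a₁₁a₂₂) = (-1)·(-3) / ((9)·(-6)) = -0.055556
ρ = √|-0.055556| = √0.055556 = 0.236
ρ < 1, so Jacobi converges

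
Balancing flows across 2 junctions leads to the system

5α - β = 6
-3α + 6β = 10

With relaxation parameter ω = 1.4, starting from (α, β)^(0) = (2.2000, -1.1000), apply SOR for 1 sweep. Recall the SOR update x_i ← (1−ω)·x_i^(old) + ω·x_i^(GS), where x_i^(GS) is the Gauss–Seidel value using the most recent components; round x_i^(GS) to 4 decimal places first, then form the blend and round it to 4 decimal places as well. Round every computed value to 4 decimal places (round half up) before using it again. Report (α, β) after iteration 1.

Iteration 1:
  α: GS value = (6 - (-1)·-1.1000) / (5) = 0.9800;  α ← (1−ω)·2.2000 + ω·0.9800 = 0.4920
  β: GS value = (10 - (-3)·0.4920) / (6) = 1.9127;  β ← (1−ω)·-1.1000 + ω·1.9127 = 3.1178

(0.4920, 3.1178)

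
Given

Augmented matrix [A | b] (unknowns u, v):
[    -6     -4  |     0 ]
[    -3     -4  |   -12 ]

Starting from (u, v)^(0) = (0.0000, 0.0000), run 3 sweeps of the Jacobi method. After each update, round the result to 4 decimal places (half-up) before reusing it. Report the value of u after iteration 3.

-2.0000

Iteration 1:
  u = (0 - (-4)·0.0000) / (-6) = 0.0000
  v = (-12 - (-3)·0.0000) / (-4) = 3.0000
Iteration 2:
  u = (0 - (-4)·3.0000) / (-6) = -2.0000
  v = (-12 - (-3)·0.0000) / (-4) = 3.0000
Iteration 3:
  u = (0 - (-4)·3.0000) / (-6) = -2.0000
  v = (-12 - (-3)·-2.0000) / (-4) = 4.5000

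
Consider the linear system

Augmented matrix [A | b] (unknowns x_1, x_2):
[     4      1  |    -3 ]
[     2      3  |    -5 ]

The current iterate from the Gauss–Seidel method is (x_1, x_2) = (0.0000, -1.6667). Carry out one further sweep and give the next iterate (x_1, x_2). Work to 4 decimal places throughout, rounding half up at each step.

(-0.3333, -1.4445)

One sweep:
  x_1 = (-3 - (1)·-1.6667) / (4) = -0.3333
  x_2 = (-5 - (2)·-0.3333) / (3) = -1.4445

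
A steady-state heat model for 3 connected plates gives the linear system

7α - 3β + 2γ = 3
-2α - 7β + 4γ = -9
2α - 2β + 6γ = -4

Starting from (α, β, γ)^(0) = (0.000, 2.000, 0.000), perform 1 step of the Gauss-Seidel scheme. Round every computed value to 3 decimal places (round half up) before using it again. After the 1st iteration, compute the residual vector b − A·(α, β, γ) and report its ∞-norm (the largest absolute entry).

Iteration 1:
  α = (3 - (-3)·2.000 - (2)·0.000) / (7) = 1.286
  β = (-9 - (-2)·1.286 - (4)·0.000) / (-7) = 0.918
  γ = (-4 - (2)·1.286 - (-2)·0.918) / (6) = -0.789
Residual b − A·x = (-1.670, 3.154, -0.002); ∞-norm = 3.154

3.154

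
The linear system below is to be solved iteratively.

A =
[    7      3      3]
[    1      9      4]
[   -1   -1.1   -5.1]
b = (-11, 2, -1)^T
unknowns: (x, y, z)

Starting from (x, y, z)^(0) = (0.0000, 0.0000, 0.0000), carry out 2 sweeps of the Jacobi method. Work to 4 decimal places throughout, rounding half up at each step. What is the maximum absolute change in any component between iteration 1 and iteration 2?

0.2602

Iteration 1:
  x = (-11 - (3)·0.0000 - (3)·0.0000) / (7) = -1.5714
  y = (2 - (1)·0.0000 - (4)·0.0000) / (9) = 0.2222
  z = (-1 - (-1)·0.0000 - (-1.1)·0.0000) / (-5.1) = 0.1961
Iteration 2:
  x = (-11 - (3)·0.2222 - (3)·0.1961) / (7) = -1.7507
  y = (2 - (1)·-1.5714 - (4)·0.1961) / (9) = 0.3097
  z = (-1 - (-1)·-1.5714 - (-1.1)·0.2222) / (-5.1) = 0.4563
Change: (-0.1793, 0.0875, 0.2602) → max |·| = 0.2602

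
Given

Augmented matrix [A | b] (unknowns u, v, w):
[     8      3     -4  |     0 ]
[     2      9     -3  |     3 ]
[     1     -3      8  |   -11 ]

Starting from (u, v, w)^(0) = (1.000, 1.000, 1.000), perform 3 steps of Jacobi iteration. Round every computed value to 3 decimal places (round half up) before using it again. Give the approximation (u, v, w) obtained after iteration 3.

Iteration 1:
  u = (0 - (3)·1.000 - (-4)·1.000) / (8) = 0.125
  v = (3 - (2)·1.000 - (-3)·1.000) / (9) = 0.444
  w = (-11 - (1)·1.000 - (-3)·1.000) / (8) = -1.125
Iteration 2:
  u = (0 - (3)·0.444 - (-4)·-1.125) / (8) = -0.729
  v = (3 - (2)·0.125 - (-3)·-1.125) / (9) = -0.069
  w = (-11 - (1)·0.125 - (-3)·0.444) / (8) = -1.224
Iteration 3:
  u = (0 - (3)·-0.069 - (-4)·-1.224) / (8) = -0.586
  v = (3 - (2)·-0.729 - (-3)·-1.224) / (9) = 0.087
  w = (-11 - (1)·-0.729 - (-3)·-0.069) / (8) = -1.310

(-0.586, 0.087, -1.310)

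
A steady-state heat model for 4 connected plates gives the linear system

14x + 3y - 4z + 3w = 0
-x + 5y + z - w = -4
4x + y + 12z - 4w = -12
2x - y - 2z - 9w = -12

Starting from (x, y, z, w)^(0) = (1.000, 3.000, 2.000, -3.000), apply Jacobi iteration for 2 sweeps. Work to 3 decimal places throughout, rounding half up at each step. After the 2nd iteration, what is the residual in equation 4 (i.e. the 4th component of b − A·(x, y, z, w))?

Iteration 1:
  x = (0 - (3)·3.000 - (-4)·2.000 - (3)·-3.000) / (14) = 0.571
  y = (-4 - (-1)·1.000 - (1)·2.000 - (-1)·-3.000) / (5) = -1.600
  z = (-12 - (4)·1.000 - (1)·3.000 - (-4)·-3.000) / (12) = -2.583
  w = (-12 - (2)·1.000 - (-1)·3.000 - (-2)·2.000) / (-9) = 0.778
Iteration 2:
  x = (0 - (3)·-1.600 - (-4)·-2.583 - (3)·0.778) / (14) = -0.562
  y = (-4 - (-1)·0.571 - (1)·-2.583 - (-1)·0.778) / (5) = -0.014
  z = (-12 - (4)·0.571 - (1)·-1.600 - (-4)·0.778) / (12) = -0.798
  w = (-12 - (2)·0.571 - (-1)·-1.600 - (-2)·-2.583) / (-9) = 2.212
Residual b − A·x = (-1.918, -1.482, 8.686, 7.422)

7.422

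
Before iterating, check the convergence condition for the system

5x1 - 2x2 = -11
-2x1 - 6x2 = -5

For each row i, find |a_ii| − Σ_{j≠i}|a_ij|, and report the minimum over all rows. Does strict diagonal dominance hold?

row 1: |5| − (2) = 3
row 2: |-6| − (2) = 4
minimum over rows = 3 → strictly diagonally dominant (convergence guaranteed)

3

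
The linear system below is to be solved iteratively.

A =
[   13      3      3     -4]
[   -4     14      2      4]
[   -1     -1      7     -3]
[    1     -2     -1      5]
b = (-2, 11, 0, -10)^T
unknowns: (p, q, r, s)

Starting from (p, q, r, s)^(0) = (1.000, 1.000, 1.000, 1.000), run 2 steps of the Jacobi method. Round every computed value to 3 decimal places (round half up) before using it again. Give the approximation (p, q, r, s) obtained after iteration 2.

Iteration 1:
  p = (-2 - (3)·1.000 - (3)·1.000 - (-4)·1.000) / (13) = -0.308
  q = (11 - (-4)·1.000 - (2)·1.000 - (4)·1.000) / (14) = 0.643
  r = (0 - (-1)·1.000 - (-1)·1.000 - (-3)·1.000) / (7) = 0.714
  s = (-10 - (1)·1.000 - (-2)·1.000 - (-1)·1.000) / (5) = -1.600
Iteration 2:
  p = (-2 - (3)·0.643 - (3)·0.714 - (-4)·-1.600) / (13) = -0.959
  q = (11 - (-4)·-0.308 - (2)·0.714 - (4)·-1.600) / (14) = 1.053
  r = (0 - (-1)·-0.308 - (-1)·0.643 - (-3)·-1.600) / (7) = -0.638
  s = (-10 - (1)·-0.308 - (-2)·0.643 - (-1)·0.714) / (5) = -1.538

(-0.959, 1.053, -0.638, -1.538)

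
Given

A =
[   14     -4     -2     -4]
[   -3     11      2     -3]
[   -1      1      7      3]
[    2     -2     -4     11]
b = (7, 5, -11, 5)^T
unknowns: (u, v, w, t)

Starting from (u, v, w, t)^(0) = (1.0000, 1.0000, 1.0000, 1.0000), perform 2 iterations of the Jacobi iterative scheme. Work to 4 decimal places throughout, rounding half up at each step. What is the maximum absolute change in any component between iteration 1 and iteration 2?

Iteration 1:
  u = (7 - (-4)·1.0000 - (-2)·1.0000 - (-4)·1.0000) / (14) = 1.2143
  v = (5 - (-3)·1.0000 - (2)·1.0000 - (-3)·1.0000) / (11) = 0.8182
  w = (-11 - (-1)·1.0000 - (1)·1.0000 - (3)·1.0000) / (7) = -2.0000
  t = (5 - (2)·1.0000 - (-2)·1.0000 - (-4)·1.0000) / (11) = 0.8182
Iteration 2:
  u = (7 - (-4)·0.8182 - (-2)·-2.0000 - (-4)·0.8182) / (14) = 0.6818
  v = (5 - (-3)·1.2143 - (2)·-2.0000 - (-3)·0.8182) / (11) = 1.3725
  w = (-11 - (-1)·1.2143 - (1)·0.8182 - (3)·0.8182) / (7) = -1.8655
  t = (5 - (2)·1.2143 - (-2)·0.8182 - (-4)·-2.0000) / (11) = -0.3447
Change: (-0.5325, 0.5543, 0.1345, -1.1629) → max |·| = 1.1629

1.1629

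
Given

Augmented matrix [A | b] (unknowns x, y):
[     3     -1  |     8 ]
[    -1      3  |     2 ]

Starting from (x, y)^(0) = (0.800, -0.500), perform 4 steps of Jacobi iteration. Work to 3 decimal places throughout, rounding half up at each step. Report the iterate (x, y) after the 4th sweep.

Iteration 1:
  x = (8 - (-1)·-0.500) / (3) = 2.500
  y = (2 - (-1)·0.800) / (3) = 0.933
Iteration 2:
  x = (8 - (-1)·0.933) / (3) = 2.978
  y = (2 - (-1)·2.500) / (3) = 1.500
Iteration 3:
  x = (8 - (-1)·1.500) / (3) = 3.167
  y = (2 - (-1)·2.978) / (3) = 1.659
Iteration 4:
  x = (8 - (-1)·1.659) / (3) = 3.220
  y = (2 - (-1)·3.167) / (3) = 1.722

(3.220, 1.722)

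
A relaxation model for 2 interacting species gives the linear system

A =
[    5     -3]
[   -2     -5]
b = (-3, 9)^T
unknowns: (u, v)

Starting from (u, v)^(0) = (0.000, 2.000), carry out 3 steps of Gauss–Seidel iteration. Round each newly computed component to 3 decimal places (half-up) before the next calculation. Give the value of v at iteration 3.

-1.303

Iteration 1:
  u = (-3 - (-3)·2.000) / (5) = 0.600
  v = (9 - (-2)·0.600) / (-5) = -2.040
Iteration 2:
  u = (-3 - (-3)·-2.040) / (5) = -1.824
  v = (9 - (-2)·-1.824) / (-5) = -1.070
Iteration 3:
  u = (-3 - (-3)·-1.070) / (5) = -1.242
  v = (9 - (-2)·-1.242) / (-5) = -1.303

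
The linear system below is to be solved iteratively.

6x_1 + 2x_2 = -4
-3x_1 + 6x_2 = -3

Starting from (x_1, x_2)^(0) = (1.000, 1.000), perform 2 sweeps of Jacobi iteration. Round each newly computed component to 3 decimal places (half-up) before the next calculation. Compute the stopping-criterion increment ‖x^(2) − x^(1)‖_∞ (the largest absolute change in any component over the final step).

1.000

Iteration 1:
  x_1 = (-4 - (2)·1.000) / (6) = -1.000
  x_2 = (-3 - (-3)·1.000) / (6) = 0.000
Iteration 2:
  x_1 = (-4 - (2)·0.000) / (6) = -0.667
  x_2 = (-3 - (-3)·-1.000) / (6) = -1.000
Change: (0.333, -1.000) → max |·| = 1.000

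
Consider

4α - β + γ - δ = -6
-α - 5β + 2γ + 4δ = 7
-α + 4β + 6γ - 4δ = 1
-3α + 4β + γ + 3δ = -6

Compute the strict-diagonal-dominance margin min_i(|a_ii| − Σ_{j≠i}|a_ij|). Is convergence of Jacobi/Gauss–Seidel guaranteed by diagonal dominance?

row 1: |4| − (1+1+1) = 1
row 2: |-5| − (1+2+4) = -2
row 3: |6| − (1+4+4) = -3
row 4: |3| − (3+4+1) = -5
minimum over rows = -5 → not strictly diagonally dominant

-5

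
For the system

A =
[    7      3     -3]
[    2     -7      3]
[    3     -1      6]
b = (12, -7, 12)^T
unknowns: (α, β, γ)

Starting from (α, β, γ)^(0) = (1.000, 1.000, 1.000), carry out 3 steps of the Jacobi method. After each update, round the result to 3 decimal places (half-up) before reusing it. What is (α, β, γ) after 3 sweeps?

Iteration 1:
  α = (12 - (3)·1.000 - (-3)·1.000) / (7) = 1.714
  β = (-7 - (2)·1.000 - (3)·1.000) / (-7) = 1.714
  γ = (12 - (3)·1.000 - (-1)·1.000) / (6) = 1.667
Iteration 2:
  α = (12 - (3)·1.714 - (-3)·1.667) / (7) = 1.694
  β = (-7 - (2)·1.714 - (3)·1.667) / (-7) = 2.204
  γ = (12 - (3)·1.714 - (-1)·1.714) / (6) = 1.429
Iteration 3:
  α = (12 - (3)·2.204 - (-3)·1.429) / (7) = 1.382
  β = (-7 - (2)·1.694 - (3)·1.429) / (-7) = 2.096
  γ = (12 - (3)·1.694 - (-1)·2.204) / (6) = 1.520

(1.382, 2.096, 1.520)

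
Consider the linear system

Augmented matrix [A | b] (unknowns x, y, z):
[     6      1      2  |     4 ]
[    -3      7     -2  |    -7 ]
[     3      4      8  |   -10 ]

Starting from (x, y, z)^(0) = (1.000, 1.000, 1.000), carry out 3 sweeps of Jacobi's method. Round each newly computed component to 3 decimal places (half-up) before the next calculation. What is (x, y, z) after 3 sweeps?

Iteration 1:
  x = (4 - (1)·1.000 - (2)·1.000) / (6) = 0.167
  y = (-7 - (-3)·1.000 - (-2)·1.000) / (7) = -0.286
  z = (-10 - (3)·1.000 - (4)·1.000) / (8) = -2.125
Iteration 2:
  x = (4 - (1)·-0.286 - (2)·-2.125) / (6) = 1.423
  y = (-7 - (-3)·0.167 - (-2)·-2.125) / (7) = -1.536
  z = (-10 - (3)·0.167 - (4)·-0.286) / (8) = -1.170
Iteration 3:
  x = (4 - (1)·-1.536 - (2)·-1.170) / (6) = 1.313
  y = (-7 - (-3)·1.423 - (-2)·-1.170) / (7) = -0.724
  z = (-10 - (3)·1.423 - (4)·-1.536) / (8) = -1.016

(1.313, -0.724, -1.016)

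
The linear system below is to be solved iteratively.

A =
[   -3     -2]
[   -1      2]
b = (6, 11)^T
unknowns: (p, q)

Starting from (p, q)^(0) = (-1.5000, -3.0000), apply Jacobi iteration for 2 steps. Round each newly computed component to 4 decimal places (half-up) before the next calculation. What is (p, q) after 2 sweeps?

Iteration 1:
  p = (6 - (-2)·-3.0000) / (-3) = 0.0000
  q = (11 - (-1)·-1.5000) / (2) = 4.7500
Iteration 2:
  p = (6 - (-2)·4.7500) / (-3) = -5.1667
  q = (11 - (-1)·0.0000) / (2) = 5.5000

(-5.1667, 5.5000)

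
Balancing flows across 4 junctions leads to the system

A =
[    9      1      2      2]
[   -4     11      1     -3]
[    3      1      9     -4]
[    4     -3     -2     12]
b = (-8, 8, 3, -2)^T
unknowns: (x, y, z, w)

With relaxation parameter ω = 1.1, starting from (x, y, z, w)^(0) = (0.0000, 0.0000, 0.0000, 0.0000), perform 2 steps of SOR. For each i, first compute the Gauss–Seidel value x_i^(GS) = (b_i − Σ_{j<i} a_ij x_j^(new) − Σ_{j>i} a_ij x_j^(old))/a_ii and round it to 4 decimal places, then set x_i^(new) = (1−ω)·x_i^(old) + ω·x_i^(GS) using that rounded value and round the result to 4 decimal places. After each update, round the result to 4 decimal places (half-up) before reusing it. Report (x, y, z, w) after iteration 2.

(-1.1956, 0.3367, 0.8975, 0.4710)

Iteration 1:
  x: GS value = (-8 - (1)·0.0000 - (2)·0.0000 - (2)·0.0000) / (9) = -0.8889;  x ← (1−ω)·0.0000 + ω·-0.8889 = -0.9778
  y: GS value = (8 - (-4)·-0.9778 - (1)·0.0000 - (-3)·0.0000) / (11) = 0.3717;  y ← (1−ω)·0.0000 + ω·0.3717 = 0.4089
  z: GS value = (3 - (3)·-0.9778 - (1)·0.4089 - (-4)·0.0000) / (9) = 0.6138;  z ← (1−ω)·0.0000 + ω·0.6138 = 0.6752
  w: GS value = (-2 - (4)·-0.9778 - (-3)·0.4089 - (-2)·0.6752) / (12) = 0.3740;  w ← (1−ω)·0.0000 + ω·0.3740 = 0.4114
Iteration 2:
  x: GS value = (-8 - (1)·0.4089 - (2)·0.6752 - (2)·0.4114) / (9) = -1.1758;  x ← (1−ω)·-0.9778 + ω·-1.1758 = -1.1956
  y: GS value = (8 - (-4)·-1.1956 - (1)·0.6752 - (-3)·0.4114) / (11) = 0.3433;  y ← (1−ω)·0.4089 + ω·0.3433 = 0.3367
  z: GS value = (3 - (3)·-1.1956 - (1)·0.3367 - (-4)·0.4114) / (9) = 0.8773;  z ← (1−ω)·0.6752 + ω·0.8773 = 0.8975
  w: GS value = (-2 - (4)·-1.1956 - (-3)·0.3367 - (-2)·0.8975) / (12) = 0.4656;  w ← (1−ω)·0.4114 + ω·0.4656 = 0.4710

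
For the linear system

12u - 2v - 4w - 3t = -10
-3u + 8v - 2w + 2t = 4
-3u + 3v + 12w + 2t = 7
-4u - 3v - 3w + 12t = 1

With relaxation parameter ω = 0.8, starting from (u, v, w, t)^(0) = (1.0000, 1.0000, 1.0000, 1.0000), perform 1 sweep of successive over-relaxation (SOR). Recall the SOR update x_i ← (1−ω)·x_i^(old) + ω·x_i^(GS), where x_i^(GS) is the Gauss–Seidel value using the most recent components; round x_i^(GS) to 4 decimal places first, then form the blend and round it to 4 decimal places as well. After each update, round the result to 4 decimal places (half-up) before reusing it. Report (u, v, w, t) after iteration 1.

(0.1334, 0.6400, 0.4320, 0.5166)

Iteration 1:
  u: GS value = (-10 - (-2)·1.0000 - (-4)·1.0000 - (-3)·1.0000) / (12) = -0.0833;  u ← (1−ω)·1.0000 + ω·-0.0833 = 0.1334
  v: GS value = (4 - (-3)·0.1334 - (-2)·1.0000 - (2)·1.0000) / (8) = 0.5500;  v ← (1−ω)·1.0000 + ω·0.5500 = 0.6400
  w: GS value = (7 - (-3)·0.1334 - (3)·0.6400 - (2)·1.0000) / (12) = 0.2900;  w ← (1−ω)·1.0000 + ω·0.2900 = 0.4320
  t: GS value = (1 - (-4)·0.1334 - (-3)·0.6400 - (-3)·0.4320) / (12) = 0.3958;  t ← (1−ω)·1.0000 + ω·0.3958 = 0.5166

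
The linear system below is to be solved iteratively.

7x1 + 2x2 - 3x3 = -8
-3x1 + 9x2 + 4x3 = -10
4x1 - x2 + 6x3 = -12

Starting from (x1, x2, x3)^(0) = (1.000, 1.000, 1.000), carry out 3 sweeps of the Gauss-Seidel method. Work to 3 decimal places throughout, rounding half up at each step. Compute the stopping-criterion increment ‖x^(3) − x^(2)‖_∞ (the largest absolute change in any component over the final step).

0.218

Iteration 1:
  x1 = (-8 - (2)·1.000 - (-3)·1.000) / (7) = -1.000
  x2 = (-10 - (-3)·-1.000 - (4)·1.000) / (9) = -1.889
  x3 = (-12 - (4)·-1.000 - (-1)·-1.889) / (6) = -1.648
Iteration 2:
  x1 = (-8 - (2)·-1.889 - (-3)·-1.648) / (7) = -1.309
  x2 = (-10 - (-3)·-1.309 - (4)·-1.648) / (9) = -0.815
  x3 = (-12 - (4)·-1.309 - (-1)·-0.815) / (6) = -1.263
Iteration 3:
  x1 = (-8 - (2)·-0.815 - (-3)·-1.263) / (7) = -1.451
  x2 = (-10 - (-3)·-1.451 - (4)·-1.263) / (9) = -1.033
  x3 = (-12 - (4)·-1.451 - (-1)·-1.033) / (6) = -1.205
Change: (-0.142, -0.218, 0.058) → max |·| = 0.218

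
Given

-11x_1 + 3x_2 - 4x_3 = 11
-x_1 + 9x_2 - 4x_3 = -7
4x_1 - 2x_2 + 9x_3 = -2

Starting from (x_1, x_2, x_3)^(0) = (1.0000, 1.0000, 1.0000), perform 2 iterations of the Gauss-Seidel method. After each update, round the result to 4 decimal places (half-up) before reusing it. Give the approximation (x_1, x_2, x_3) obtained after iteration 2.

Iteration 1:
  x_1 = (11 - (3)·1.0000 - (-4)·1.0000) / (-11) = -1.0909
  x_2 = (-7 - (-1)·-1.0909 - (-4)·1.0000) / (9) = -0.4545
  x_3 = (-2 - (4)·-1.0909 - (-2)·-0.4545) / (9) = 0.1616
Iteration 2:
  x_1 = (11 - (3)·-0.4545 - (-4)·0.1616) / (-11) = -1.1827
  x_2 = (-7 - (-1)·-1.1827 - (-4)·0.1616) / (9) = -0.8374
  x_3 = (-2 - (4)·-1.1827 - (-2)·-0.8374) / (9) = 0.1173

(-1.1827, -0.8374, 0.1173)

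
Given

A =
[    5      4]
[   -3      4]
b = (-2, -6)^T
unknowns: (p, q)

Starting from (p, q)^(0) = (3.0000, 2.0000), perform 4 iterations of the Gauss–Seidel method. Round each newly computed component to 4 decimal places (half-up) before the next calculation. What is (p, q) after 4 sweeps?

(1.0400, -0.7200)

Iteration 1:
  p = (-2 - (4)·2.0000) / (5) = -2.0000
  q = (-6 - (-3)·-2.0000) / (4) = -3.0000
Iteration 2:
  p = (-2 - (4)·-3.0000) / (5) = 2.0000
  q = (-6 - (-3)·2.0000) / (4) = 0.0000
Iteration 3:
  p = (-2 - (4)·0.0000) / (5) = -0.4000
  q = (-6 - (-3)·-0.4000) / (4) = -1.8000
Iteration 4:
  p = (-2 - (4)·-1.8000) / (5) = 1.0400
  q = (-6 - (-3)·1.0400) / (4) = -0.7200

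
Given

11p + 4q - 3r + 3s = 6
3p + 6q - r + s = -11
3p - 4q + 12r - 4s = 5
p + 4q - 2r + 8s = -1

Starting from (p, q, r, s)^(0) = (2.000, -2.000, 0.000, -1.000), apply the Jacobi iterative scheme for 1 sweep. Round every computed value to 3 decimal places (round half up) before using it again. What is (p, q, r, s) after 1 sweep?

(1.545, -2.667, -1.083, 0.625)

Iteration 1:
  p = (6 - (4)·-2.000 - (-3)·0.000 - (3)·-1.000) / (11) = 1.545
  q = (-11 - (3)·2.000 - (-1)·0.000 - (1)·-1.000) / (6) = -2.667
  r = (5 - (3)·2.000 - (-4)·-2.000 - (-4)·-1.000) / (12) = -1.083
  s = (-1 - (1)·2.000 - (4)·-2.000 - (-2)·0.000) / (8) = 0.625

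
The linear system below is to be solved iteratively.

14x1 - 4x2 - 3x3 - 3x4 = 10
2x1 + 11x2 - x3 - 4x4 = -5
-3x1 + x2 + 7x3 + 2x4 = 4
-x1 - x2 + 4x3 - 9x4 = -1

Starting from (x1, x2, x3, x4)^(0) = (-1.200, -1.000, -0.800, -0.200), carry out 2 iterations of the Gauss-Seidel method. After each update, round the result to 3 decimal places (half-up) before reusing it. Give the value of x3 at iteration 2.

0.822

Iteration 1:
  x1 = (10 - (-4)·-1.000 - (-3)·-0.800 - (-3)·-0.200) / (14) = 0.214
  x2 = (-5 - (2)·0.214 - (-1)·-0.800 - (-4)·-0.200) / (11) = -0.639
  x3 = (4 - (-3)·0.214 - (1)·-0.639 - (2)·-0.200) / (7) = 0.812
  x4 = (-1 - (-1)·0.214 - (-1)·-0.639 - (4)·0.812) / (-9) = 0.519
Iteration 2:
  x1 = (10 - (-4)·-0.639 - (-3)·0.812 - (-3)·0.519) / (14) = 0.817
  x2 = (-5 - (2)·0.817 - (-1)·0.812 - (-4)·0.519) / (11) = -0.341
  x3 = (4 - (-3)·0.817 - (1)·-0.341 - (2)·0.519) / (7) = 0.822
  x4 = (-1 - (-1)·0.817 - (-1)·-0.341 - (4)·0.822) / (-9) = 0.424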